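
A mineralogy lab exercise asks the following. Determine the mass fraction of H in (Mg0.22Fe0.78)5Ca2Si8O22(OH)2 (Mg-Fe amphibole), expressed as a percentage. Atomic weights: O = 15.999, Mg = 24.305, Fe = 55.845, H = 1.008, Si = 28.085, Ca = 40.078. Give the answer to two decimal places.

Molar mass of (Mg0.22Fe0.78)5Ca2Si8O22(OH)2: 1.10*24.305 + 3.90*55.845 + 2*40.078 + 8*28.085 + 24*15.999 + 2*1.008 = 935.359 g/mol.
Mass of H per formula unit: 2 × 1.008 = 2.016 g.
Weight fraction H = 2.016 / 935.359 = 0.0022.

0.22 mass %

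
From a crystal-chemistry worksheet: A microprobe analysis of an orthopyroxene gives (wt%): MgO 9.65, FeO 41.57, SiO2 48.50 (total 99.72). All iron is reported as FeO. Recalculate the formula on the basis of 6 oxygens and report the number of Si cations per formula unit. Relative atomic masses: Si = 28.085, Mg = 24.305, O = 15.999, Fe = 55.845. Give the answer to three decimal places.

1.991 Si apfu

MgO (M=40.304): mol = 0.23943; Mg = 0.23943, O = 0.23943.
FeO (M=71.844): mol = 0.57861; Fe = 0.57861, O = 0.57861.
SiO2 (M=60.083): mol = 0.80722; Si = 0.80722, O = 1.61444.
ΣO = 2.43248; factor = 6/ΣO = 2.46662.
Si apfu = 0.80722 × 2.46662 = 1.991.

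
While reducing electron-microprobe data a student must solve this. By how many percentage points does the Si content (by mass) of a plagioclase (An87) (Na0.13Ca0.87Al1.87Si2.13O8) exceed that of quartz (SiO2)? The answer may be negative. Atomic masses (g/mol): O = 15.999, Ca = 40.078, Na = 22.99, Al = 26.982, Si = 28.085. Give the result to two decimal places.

M(Na0.13Ca0.87Al1.87Si2.13O8) = 276.126 g/mol, so wt% Si = 59.821/276.126 × 100 = 21.66%.
M(SiO2) = 60.083 g/mol, so wt% Si = 28.085/60.083 × 100 = 46.74%.
21.66 − 46.74 = -25.08 pp.

-25.08 percentage points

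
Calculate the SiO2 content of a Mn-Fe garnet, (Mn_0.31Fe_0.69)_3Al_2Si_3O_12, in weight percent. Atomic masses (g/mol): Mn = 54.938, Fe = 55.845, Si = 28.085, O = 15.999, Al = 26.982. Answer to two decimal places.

M((Mn_0.31Fe_0.69)_3Al_2Si_3O_12) = 496.898 g/mol; M(SiO2) = 60.083 g/mol.
Moles SiO2 per formula unit = 3 Si ÷ 1 = 3.0000.
SiO2 fraction = (3.0000 × 60.083) / 496.898 = 180.249/496.898 = 0.3627.

36.27 wt%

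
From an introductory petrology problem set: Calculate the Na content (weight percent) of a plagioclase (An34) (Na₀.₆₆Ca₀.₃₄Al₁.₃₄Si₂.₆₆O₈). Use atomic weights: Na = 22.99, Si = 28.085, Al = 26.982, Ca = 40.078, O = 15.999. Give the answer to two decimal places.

5.67 weight percent

M(Na₀.₆₆Ca₀.₃₄Al₁.₃₄Si₂.₆₆O₈) = 267.654 g/mol.
Na contributes 0.66 × 22.99 = 15.173 g per mole.
15.173/267.654 = 0.0567 → 5.67%.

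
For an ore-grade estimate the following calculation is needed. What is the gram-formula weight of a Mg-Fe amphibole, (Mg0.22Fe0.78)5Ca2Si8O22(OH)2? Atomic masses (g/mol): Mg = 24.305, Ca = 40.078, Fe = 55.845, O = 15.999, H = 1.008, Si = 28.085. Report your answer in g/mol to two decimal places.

The formula mass is the sum 1.10*24.305 + 3.90*55.845 + 2*40.078 + 8*28.085 + 24*15.999 + 2*1.008.

935.36 g/mol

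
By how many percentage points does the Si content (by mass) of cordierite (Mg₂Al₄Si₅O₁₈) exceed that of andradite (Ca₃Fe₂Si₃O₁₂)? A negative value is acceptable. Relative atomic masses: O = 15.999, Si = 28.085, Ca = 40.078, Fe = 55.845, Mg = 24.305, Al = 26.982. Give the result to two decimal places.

M(Mg₂Al₄Si₅O₁₈) = 584.945 g/mol, so wt% Si = 140.425/584.945 × 100 = 24.01%.
M(Ca₃Fe₂Si₃O₁₂) = 508.167 g/mol, so wt% Si = 84.255/508.167 × 100 = 16.58%.
24.01 − 16.58 = 7.43 pp.

7.43 percentage points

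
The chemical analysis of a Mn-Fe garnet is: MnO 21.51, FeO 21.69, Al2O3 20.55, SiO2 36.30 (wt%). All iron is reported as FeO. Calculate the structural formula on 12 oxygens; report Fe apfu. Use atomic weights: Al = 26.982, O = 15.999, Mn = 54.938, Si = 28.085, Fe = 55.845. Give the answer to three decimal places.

1.498 Fe apfu

MnO: 21.51/70.937 = 0.30323 mol → 0.30323 mol Mn, 0.30323 mol O.
FeO: 21.69/71.844 = 0.30190 mol → 0.30190 mol Fe, 0.30190 mol O.
Al2O3: 20.55/101.961 = 0.20155 mol → 0.40310 mol Al, 0.60465 mol O.
SiO2: 36.30/60.083 = 0.60416 mol → 0.60416 mol Si, 1.20832 mol O.
Total oxygen = 2.41810 mol. Normalization factor = 12/2.41810 = 4.96257.
Fe per 12 O = 0.30190 × 4.96257 = 1.498.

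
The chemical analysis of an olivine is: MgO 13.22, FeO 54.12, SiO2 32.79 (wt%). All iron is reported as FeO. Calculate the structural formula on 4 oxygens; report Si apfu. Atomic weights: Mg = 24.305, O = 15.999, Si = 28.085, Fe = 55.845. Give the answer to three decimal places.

MgO (M=40.304): mol = 0.32801; Mg = 0.32801, O = 0.32801.
FeO (M=71.844): mol = 0.75330; Fe = 0.75330, O = 0.75330.
SiO2 (M=60.083): mol = 0.54575; Si = 0.54575, O = 1.09150.
ΣO = 2.17281; factor = 4/ΣO = 1.84093.
Si apfu = 0.54575 × 1.84093 = 1.005.

1.005 Si apfu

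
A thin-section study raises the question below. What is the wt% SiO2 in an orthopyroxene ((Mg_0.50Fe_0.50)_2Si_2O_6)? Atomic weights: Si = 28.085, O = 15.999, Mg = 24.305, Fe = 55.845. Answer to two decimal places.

Formula mass = 232.314 g/mol.
2 Si → 2.0000 mol SiO2 per formula unit; M(SiO2) = 60.083, so SiO2 mass = 120.166 g.
120.166/232.314 × 100 = 51.73 wt%.

51.73 wt%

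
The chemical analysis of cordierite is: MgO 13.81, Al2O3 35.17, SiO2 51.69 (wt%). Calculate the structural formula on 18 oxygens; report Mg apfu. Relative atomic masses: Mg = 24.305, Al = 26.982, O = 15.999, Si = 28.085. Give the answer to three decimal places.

MgO (M=40.304): mol = 0.34265; Mg = 0.34265, O = 0.34265.
Al2O3 (M=101.961): mol = 0.34494; Al = 0.68988, O = 1.03482.
SiO2 (M=60.083): mol = 0.86031; Si = 0.86031, O = 1.72062.
ΣO = 3.09809; factor = 18/ΣO = 5.81003.
Mg apfu = 0.34265 × 5.81003 = 1.991.

1.991 Mg apfu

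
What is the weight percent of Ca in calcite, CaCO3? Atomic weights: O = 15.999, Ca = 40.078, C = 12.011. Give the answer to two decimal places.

Formula mass = 1·40.078 + 1·12.011 + 3·15.999 = 100.086 g/mol, of which 40.078 g is Ca.
So Ca makes up 40.078/100.086 = 0.4004 of the mass, i.e. 40.04%.

40.04 weight percent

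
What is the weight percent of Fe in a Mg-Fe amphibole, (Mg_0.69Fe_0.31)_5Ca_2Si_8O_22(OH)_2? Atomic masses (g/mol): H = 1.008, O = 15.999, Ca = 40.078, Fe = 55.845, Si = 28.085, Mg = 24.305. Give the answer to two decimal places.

Formula mass = 3.45×24.305 + 1.55×55.845 + 2×40.078 + 8×28.085 + 24×15.999 + 2×1.008 = 861.240 g/mol, of which 86.560 g is Fe.
So Fe makes up 86.560/861.240 = 0.1005 of the mass, i.e. 10.05%.

10.05 wt%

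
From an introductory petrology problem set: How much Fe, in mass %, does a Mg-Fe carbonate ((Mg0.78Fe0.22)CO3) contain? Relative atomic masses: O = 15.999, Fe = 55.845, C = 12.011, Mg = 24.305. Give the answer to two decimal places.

Molar mass of (Mg0.78Fe0.22)CO3: 0.78*24.305 + 0.22*55.845 + 1*12.011 + 3*15.999 = 91.252 g/mol.
Mass of Fe per formula unit: 0.22 × 55.845 = 12.286 g.
Weight fraction Fe = 12.286 / 91.252 = 0.1346.

13.46 mass %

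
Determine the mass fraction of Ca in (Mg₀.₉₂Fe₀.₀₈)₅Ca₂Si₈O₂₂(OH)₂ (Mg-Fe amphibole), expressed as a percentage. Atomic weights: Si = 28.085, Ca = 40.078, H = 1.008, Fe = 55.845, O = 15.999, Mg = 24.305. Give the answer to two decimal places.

9.72 weight percent

M((Mg₀.₉₂Fe₀.₀₈)₅Ca₂Si₈O₂₂(OH)₂) = 824.969 g/mol.
Ca contributes 2 × 40.078 = 80.156 g per mole.
80.156/824.969 = 0.0972 → 9.72%.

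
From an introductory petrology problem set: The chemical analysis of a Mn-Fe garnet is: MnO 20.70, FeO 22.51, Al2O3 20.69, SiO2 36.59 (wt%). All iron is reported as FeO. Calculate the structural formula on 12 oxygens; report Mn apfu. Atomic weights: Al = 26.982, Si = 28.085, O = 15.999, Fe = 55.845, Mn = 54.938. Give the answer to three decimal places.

MnO: 20.70/70.937 = 0.29181 mol → 0.29181 mol Mn, 0.29181 mol O.
FeO: 22.51/71.844 = 0.31332 mol → 0.31332 mol Fe, 0.31332 mol O.
Al2O3: 20.69/101.961 = 0.20292 mol → 0.40584 mol Al, 0.60876 mol O.
SiO2: 36.59/60.083 = 0.60899 mol → 0.60899 mol Si, 1.21798 mol O.
Total oxygen = 2.43187 mol. Normalization factor = 12/2.43187 = 4.93447.
Mn per 12 O = 0.29181 × 4.93447 = 1.440.

1.440 Mn apfu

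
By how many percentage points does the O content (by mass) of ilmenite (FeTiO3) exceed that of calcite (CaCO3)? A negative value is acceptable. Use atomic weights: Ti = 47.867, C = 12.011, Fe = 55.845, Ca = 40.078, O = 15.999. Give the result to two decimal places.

First mineral: 47.997 g O in 151.709 g formula = 31.64 wt% O.
Second mineral: 47.997 g O in 100.086 g formula = 47.96 wt% O.
31.64% − 47.96% gives a difference of -16.32 percentage points.

-16.32 percentage points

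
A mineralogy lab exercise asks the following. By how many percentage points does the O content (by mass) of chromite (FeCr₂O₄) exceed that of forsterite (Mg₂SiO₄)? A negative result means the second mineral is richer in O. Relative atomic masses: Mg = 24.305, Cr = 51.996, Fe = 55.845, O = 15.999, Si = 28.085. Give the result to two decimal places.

First mineral: 63.996 g O in 223.833 g formula = 28.59 wt% O.
Second mineral: 63.996 g O in 140.691 g formula = 45.49 wt% O.
28.59% − 45.49% gives a difference of -16.90 percentage points.

-16.90 percentage points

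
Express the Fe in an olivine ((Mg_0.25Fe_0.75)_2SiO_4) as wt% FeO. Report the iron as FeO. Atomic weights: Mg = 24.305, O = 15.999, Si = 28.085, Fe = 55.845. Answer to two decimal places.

M((Mg_0.25Fe_0.75)_2SiO_4) = 188.001 g/mol; M(FeO) = 71.844 g/mol.
Moles FeO per formula unit = 1.50 Fe ÷ 1 = 1.5000.
FeO fraction = (1.5000 × 71.844) / 188.001 = 107.766/188.001 = 0.5732.

57.32 wt%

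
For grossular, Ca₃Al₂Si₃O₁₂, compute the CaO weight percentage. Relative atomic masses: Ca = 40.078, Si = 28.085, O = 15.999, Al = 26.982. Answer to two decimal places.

37.35 wt%

M(Ca₃Al₂Si₃O₁₂) = 450.441 g/mol; M(CaO) = 56.077 g/mol.
Moles CaO per formula unit = 3 Ca ÷ 1 = 3.0000.
CaO fraction = (3.0000 × 56.077) / 450.441 = 168.231/450.441 = 0.3735.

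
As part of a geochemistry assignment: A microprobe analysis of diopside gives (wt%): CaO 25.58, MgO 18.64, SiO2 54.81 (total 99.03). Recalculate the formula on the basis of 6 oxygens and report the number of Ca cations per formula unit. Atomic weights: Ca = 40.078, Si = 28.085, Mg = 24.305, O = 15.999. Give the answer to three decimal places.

0.998 Ca apfu

25.58 wt% CaO ÷ 56.077 g/mol = 0.45616 mol, giving 0.45616 Ca and 0.45616 O.
18.64 wt% MgO ÷ 40.304 g/mol = 0.46249 mol, giving 0.46249 Mg and 0.46249 O.
54.81 wt% SiO2 ÷ 60.083 g/mol = 0.91224 mol, giving 0.91224 Si and 1.82448 O.
Oxygen sums to 2.74313; scaling by 6/2.74313 = 2.18728 puts the formula on 6 O.
Ca: 0.45616 × 2.18728 = 0.998 atoms per formula unit.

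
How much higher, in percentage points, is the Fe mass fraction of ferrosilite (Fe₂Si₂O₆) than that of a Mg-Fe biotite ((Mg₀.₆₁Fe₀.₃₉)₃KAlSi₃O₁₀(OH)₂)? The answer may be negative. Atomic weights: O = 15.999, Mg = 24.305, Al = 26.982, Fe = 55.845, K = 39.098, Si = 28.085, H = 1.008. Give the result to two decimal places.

27.94 percentage points

Fe in Fe₂Si₂O₆: molar mass 263.854 g/mol; 2×55.845 = 111.690 g → 42.33 wt%.
Fe in (Mg₀.₆₁Fe₀.₃₉)₃KAlSi₃O₁₀(OH)₂: molar mass 454.156 g/mol; 1.17×55.845 = 65.339 g → 14.39 wt%.
Difference = 42.33 − 14.39 = 27.94 percentage points.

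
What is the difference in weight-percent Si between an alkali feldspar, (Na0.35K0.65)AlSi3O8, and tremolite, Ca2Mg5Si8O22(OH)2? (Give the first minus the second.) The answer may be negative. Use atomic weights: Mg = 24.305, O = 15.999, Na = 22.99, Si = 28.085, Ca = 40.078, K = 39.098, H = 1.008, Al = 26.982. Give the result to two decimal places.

3.24 percentage points

First mineral: 84.255 g Si in 272.689 g formula = 30.90 wt% Si.
Second mineral: 224.680 g Si in 812.353 g formula = 27.66 wt% Si.
30.90% − 27.66% gives a difference of 3.24 percentage points.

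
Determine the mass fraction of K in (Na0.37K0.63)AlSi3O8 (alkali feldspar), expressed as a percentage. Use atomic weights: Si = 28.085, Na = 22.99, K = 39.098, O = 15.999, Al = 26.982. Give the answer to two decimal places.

9.04 wt%

Molar mass of (Na0.37K0.63)AlSi3O8: 0.37·22.99 + 0.63·39.098 + 1·26.982 + 3·28.085 + 8·15.999 = 272.367 g/mol.
Mass of K per formula unit: 0.63 × 39.098 = 24.632 g.
Weight fraction K = 24.632 / 272.367 = 0.0904.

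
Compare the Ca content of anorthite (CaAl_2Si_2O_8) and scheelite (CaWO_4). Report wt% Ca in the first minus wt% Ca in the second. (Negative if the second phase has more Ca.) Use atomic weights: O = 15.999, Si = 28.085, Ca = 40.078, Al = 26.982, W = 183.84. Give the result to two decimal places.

M(CaAl_2Si_2O_8) = 278.204 g/mol, so wt% Ca = 40.078/278.204 × 100 = 14.41%.
M(CaWO_4) = 287.914 g/mol, so wt% Ca = 40.078/287.914 × 100 = 13.92%.
14.41 − 13.92 = 0.49 pp.

0.49 percentage points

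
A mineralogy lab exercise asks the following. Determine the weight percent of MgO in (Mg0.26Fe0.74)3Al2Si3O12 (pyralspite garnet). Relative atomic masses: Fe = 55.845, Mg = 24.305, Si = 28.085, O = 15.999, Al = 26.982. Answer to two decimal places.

Molar mass of (Mg0.26Fe0.74)3Al2Si3O12 = 0.78×24.305 + 2.22×55.845 + 2×26.982 + 3×28.085 + 12×15.999 = 473.141 g/mol.
Each formula unit contains 0.78 Mg, equivalent to 0.78/1 = 0.7800 mol MgO.
M(MgO) = 1×24.305 + 1×15.999 = 40.304 g/mol.
Mass of MgO per formula unit = 0.7800 × 40.304 = 31.437 g.
MgO wt% = 31.437 / 473.141 × 100 = 6.64%.

6.64 wt%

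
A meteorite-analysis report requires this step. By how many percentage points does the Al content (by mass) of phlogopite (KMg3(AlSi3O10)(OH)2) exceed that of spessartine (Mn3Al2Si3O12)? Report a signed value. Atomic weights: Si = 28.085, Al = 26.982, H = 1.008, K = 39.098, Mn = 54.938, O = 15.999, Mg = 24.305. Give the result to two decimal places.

-4.43 percentage points

Al in KMg3(AlSi3O10)(OH)2: molar mass 417.254 g/mol; 1×26.982 = 26.982 g → 6.47 wt%.
Al in Mn3Al2Si3O12: molar mass 495.021 g/mol; 2×26.982 = 53.964 g → 10.90 wt%.
Difference = 6.47 − 10.90 = -4.43 percentage points.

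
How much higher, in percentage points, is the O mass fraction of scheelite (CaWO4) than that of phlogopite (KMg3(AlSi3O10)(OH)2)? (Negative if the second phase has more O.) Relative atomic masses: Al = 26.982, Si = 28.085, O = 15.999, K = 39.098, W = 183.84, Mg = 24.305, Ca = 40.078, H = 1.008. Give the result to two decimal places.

First mineral: 63.996 g O in 287.914 g formula = 22.23 wt% O.
Second mineral: 191.988 g O in 417.254 g formula = 46.01 wt% O.
22.23% − 46.01% gives a difference of -23.78 percentage points.

-23.78 percentage points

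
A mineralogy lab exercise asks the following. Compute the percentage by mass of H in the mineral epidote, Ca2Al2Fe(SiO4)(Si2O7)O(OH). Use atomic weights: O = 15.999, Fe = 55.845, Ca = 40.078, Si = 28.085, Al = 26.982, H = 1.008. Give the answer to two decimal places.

0.21 wt%

M(Ca2Al2Fe(SiO4)(Si2O7)O(OH)) = 483.215 g/mol.
H contributes 1 × 1.008 = 1.008 g per mole.
1.008/483.215 = 0.0021 → 0.21%.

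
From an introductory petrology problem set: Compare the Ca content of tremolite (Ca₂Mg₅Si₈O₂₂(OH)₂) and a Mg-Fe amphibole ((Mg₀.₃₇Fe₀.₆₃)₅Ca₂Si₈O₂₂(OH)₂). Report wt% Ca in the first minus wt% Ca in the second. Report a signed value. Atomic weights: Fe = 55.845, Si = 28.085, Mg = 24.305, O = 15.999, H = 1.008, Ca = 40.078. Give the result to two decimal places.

Ca in Ca₂Mg₅Si₈O₂₂(OH)₂: molar mass 812.353 g/mol; 2×40.078 = 80.156 g → 9.87 wt%.
Ca in (Mg₀.₃₇Fe₀.₆₃)₅Ca₂Si₈O₂₂(OH)₂: molar mass 911.704 g/mol; 2×40.078 = 80.156 g → 8.79 wt%.
Difference = 9.87 − 8.79 = 1.08 percentage points.

1.08 percentage points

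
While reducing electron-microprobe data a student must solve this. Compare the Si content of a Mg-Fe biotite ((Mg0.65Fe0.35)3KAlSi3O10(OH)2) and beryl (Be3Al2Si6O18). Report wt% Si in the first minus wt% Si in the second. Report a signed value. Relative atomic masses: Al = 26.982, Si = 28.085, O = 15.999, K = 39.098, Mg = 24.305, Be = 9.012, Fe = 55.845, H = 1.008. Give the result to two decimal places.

-12.64 percentage points

M((Mg0.65Fe0.35)3KAlSi3O10(OH)2) = 450.371 g/mol, so wt% Si = 84.255/450.371 × 100 = 18.71%.
M(Be3Al2Si6O18) = 537.492 g/mol, so wt% Si = 168.510/537.492 × 100 = 31.35%.
18.71 − 31.35 = -12.64 pp.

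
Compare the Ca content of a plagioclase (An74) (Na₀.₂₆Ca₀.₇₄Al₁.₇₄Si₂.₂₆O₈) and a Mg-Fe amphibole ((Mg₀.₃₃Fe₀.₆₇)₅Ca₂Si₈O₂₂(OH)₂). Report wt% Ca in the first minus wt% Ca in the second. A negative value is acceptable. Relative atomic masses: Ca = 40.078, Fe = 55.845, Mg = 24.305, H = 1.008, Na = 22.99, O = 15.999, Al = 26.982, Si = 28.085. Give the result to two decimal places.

M(Na₀.₂₆Ca₀.₇₄Al₁.₇₄Si₂.₂₆O₈) = 274.048 g/mol, so wt% Ca = 29.658/274.048 × 100 = 10.82%.
M((Mg₀.₃₃Fe₀.₆₇)₅Ca₂Si₈O₂₂(OH)₂) = 918.012 g/mol, so wt% Ca = 80.156/918.012 × 100 = 8.73%.
10.82 − 8.73 = 2.09 pp.

2.09 percentage points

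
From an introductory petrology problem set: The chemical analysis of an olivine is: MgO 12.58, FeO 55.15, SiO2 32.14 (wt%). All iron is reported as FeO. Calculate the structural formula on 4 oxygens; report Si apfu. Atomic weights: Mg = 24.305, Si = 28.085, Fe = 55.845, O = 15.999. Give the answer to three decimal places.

MgO (M=40.304): mol = 0.31213; Mg = 0.31213, O = 0.31213.
FeO (M=71.844): mol = 0.76764; Fe = 0.76764, O = 0.76764.
SiO2 (M=60.083): mol = 0.53493; Si = 0.53493, O = 1.06986.
ΣO = 2.14963; factor = 4/ΣO = 1.86079.
Si apfu = 0.53493 × 1.86079 = 0.995.

0.995 Si apfu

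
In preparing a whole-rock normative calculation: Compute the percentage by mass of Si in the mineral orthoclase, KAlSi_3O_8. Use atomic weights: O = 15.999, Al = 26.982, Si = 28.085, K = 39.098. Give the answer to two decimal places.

Formula mass = 1×39.098 + 1×26.982 + 3×28.085 + 8×15.999 = 278.327 g/mol, of which 84.255 g is Si.
So Si makes up 84.255/278.327 = 0.3027 of the mass, i.e. 30.27%.

30.27 weight percent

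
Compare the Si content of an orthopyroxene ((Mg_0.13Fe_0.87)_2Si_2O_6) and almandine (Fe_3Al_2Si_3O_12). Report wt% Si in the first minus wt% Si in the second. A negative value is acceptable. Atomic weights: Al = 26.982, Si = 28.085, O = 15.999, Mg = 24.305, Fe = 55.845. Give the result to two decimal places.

5.04 percentage points

First mineral: 56.170 g Si in 255.654 g formula = 21.97 wt% Si.
Second mineral: 84.255 g Si in 497.742 g formula = 16.93 wt% Si.
21.97% − 16.93% gives a difference of 5.04 percentage points.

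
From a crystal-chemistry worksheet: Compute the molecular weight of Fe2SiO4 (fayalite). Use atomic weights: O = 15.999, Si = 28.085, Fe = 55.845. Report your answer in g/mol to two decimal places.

The formula mass is the sum 2×55.845 + 1×28.085 + 4×15.999.

203.77 g/mol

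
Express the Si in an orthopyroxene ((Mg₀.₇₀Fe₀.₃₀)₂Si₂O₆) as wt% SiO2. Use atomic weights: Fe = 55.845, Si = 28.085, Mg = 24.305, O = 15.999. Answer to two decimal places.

Molar mass of (Mg₀.₇₀Fe₀.₃₀)₂Si₂O₆ = 1.40×24.305 + 0.60×55.845 + 2×28.085 + 6×15.999 = 219.698 g/mol.
Each formula unit contains 2 Si, equivalent to 2/1 = 2.0000 mol SiO2.
M(SiO2) = 1×28.085 + 2×15.999 = 60.083 g/mol.
Mass of SiO2 per formula unit = 2.0000 × 60.083 = 120.166 g.
SiO2 wt% = 120.166 / 219.698 × 100 = 54.70%.

54.70 wt%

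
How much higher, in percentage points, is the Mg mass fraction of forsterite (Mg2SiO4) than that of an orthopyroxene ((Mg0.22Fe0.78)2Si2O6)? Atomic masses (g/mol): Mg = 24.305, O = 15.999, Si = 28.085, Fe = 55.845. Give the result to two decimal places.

30.27 percentage points

First mineral: 48.610 g Mg in 140.691 g formula = 34.55 wt% Mg.
Second mineral: 10.694 g Mg in 249.976 g formula = 4.28 wt% Mg.
34.55% − 4.28% gives a difference of 30.27 percentage points.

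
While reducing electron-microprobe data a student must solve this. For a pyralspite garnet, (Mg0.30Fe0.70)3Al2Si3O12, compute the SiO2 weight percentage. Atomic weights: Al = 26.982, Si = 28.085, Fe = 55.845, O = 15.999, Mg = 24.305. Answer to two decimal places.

38.40 wt%

Molar mass of (Mg0.30Fe0.70)3Al2Si3O12 = 0.90·24.305 + 2.10·55.845 + 2·26.982 + 3·28.085 + 12·15.999 = 469.356 g/mol.
Each formula unit contains 3 Si, equivalent to 3/1 = 3.0000 mol SiO2.
M(SiO2) = 1×28.085 + 2×15.999 = 60.083 g/mol.
Mass of SiO2 per formula unit = 3.0000 × 60.083 = 180.249 g.
SiO2 wt% = 180.249 / 469.356 × 100 = 38.40%.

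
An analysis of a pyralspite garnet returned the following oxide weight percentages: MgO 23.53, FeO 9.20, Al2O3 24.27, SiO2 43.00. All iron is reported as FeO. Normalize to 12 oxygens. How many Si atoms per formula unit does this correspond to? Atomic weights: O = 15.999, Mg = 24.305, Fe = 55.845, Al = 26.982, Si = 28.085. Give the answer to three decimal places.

MgO: 23.53/40.304 = 0.58381 mol → 0.58381 mol Mg, 0.58381 mol O.
FeO: 9.20/71.844 = 0.12806 mol → 0.12806 mol Fe, 0.12806 mol O.
Al2O3: 24.27/101.961 = 0.23803 mol → 0.47606 mol Al, 0.71409 mol O.
SiO2: 43.00/60.083 = 0.71568 mol → 0.71568 mol Si, 1.43136 mol O.
Total oxygen = 2.85732 mol. Normalization factor = 12/2.85732 = 4.19974.
Si per 12 O = 0.71568 × 4.19974 = 3.006.

3.006 Si apfu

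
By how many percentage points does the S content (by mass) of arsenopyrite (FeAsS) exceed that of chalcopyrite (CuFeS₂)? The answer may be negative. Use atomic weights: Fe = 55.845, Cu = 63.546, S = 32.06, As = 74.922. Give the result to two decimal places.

-15.25 percentage points

S in FeAsS: molar mass 162.827 g/mol; 1×32.06 = 32.060 g → 19.69 wt%.
S in CuFeS₂: molar mass 183.511 g/mol; 2×32.06 = 64.120 g → 34.94 wt%.
Difference = 19.69 − 34.94 = -15.25 percentage points.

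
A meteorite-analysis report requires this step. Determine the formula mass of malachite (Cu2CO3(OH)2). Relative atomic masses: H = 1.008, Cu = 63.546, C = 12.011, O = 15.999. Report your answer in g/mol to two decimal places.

M = 2·63.546 + 1·12.011 + 5·15.999 + 2·1.008

221.11 g/mol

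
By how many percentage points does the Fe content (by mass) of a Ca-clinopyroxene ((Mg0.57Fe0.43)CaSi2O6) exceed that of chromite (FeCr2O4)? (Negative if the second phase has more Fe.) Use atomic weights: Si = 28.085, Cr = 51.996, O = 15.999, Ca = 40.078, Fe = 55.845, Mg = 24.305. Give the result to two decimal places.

-14.51 percentage points

M((Mg0.57Fe0.43)CaSi2O6) = 230.109 g/mol, so wt% Fe = 24.013/230.109 × 100 = 10.44%.
M(FeCr2O4) = 223.833 g/mol, so wt% Fe = 55.845/223.833 × 100 = 24.95%.
10.44 − 24.95 = -14.51 pp.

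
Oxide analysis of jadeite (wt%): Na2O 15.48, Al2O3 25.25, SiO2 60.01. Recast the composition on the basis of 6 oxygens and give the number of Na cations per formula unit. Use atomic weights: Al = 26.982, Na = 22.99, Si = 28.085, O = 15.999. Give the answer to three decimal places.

Na2O: 15.48/61.979 = 0.24976 mol → 0.49952 mol Na, 0.24976 mol O.
Al2O3: 25.25/101.961 = 0.24764 mol → 0.49528 mol Al, 0.74292 mol O.
SiO2: 60.01/60.083 = 0.99879 mol → 0.99879 mol Si, 1.99758 mol O.
Total oxygen = 2.99026 mol. Normalization factor = 6/2.99026 = 2.00651.
Na per 6 O = 0.49952 × 2.00651 = 1.002.

1.002 Na apfu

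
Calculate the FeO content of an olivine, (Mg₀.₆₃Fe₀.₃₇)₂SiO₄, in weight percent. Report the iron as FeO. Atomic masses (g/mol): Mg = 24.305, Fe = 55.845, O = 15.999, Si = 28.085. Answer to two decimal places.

Molar mass of (Mg₀.₆₃Fe₀.₃₇)₂SiO₄ = 1.26·24.305 + 0.74·55.845 + 1·28.085 + 4·15.999 = 164.031 g/mol.
Each formula unit contains 0.74 Fe, equivalent to 0.74/1 = 0.7400 mol FeO.
M(FeO) = 1×55.845 + 1×15.999 = 71.844 g/mol.
Mass of FeO per formula unit = 0.7400 × 71.844 = 53.165 g.
FeO wt% = 53.165 / 164.031 × 100 = 32.41%.

32.41 wt%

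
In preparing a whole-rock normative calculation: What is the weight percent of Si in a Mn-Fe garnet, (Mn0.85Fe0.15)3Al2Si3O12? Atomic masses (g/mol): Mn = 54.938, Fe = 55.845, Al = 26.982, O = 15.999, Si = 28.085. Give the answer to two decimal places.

17.01 mass %

Molar mass of (Mn0.85Fe0.15)3Al2Si3O12: 2.55*54.938 + 0.45*55.845 + 2*26.982 + 3*28.085 + 12*15.999 = 495.429 g/mol.
Mass of Si per formula unit: 3 × 28.085 = 84.255 g.
Weight fraction Si = 84.255 / 495.429 = 0.1701.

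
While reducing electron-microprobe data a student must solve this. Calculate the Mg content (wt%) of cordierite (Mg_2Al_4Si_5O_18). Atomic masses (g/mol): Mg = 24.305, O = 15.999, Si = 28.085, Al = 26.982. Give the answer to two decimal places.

8.31 wt%

Molar mass of Mg_2Al_4Si_5O_18: 2·24.305 + 4·26.982 + 5·28.085 + 18·15.999 = 584.945 g/mol.
Mass of Mg per formula unit: 2 × 24.305 = 48.610 g.
Weight fraction Mg = 48.610 / 584.945 = 0.0831.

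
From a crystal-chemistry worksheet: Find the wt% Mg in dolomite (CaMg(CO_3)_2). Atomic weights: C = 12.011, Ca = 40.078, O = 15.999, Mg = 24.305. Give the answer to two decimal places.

M(CaMg(CO_3)_2) = 184.399 g/mol.
Mg contributes 1 × 24.305 = 24.305 g per mole.
24.305/184.399 = 0.1318 → 13.18%.

13.18 wt%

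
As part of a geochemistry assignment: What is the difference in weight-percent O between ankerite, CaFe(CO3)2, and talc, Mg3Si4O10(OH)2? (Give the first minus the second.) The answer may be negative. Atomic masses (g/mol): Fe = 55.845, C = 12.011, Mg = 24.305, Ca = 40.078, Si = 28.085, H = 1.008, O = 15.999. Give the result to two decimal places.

O in CaFe(CO3)2: molar mass 215.939 g/mol; 6×15.999 = 95.994 g → 44.45 wt%.
O in Mg3Si4O10(OH)2: molar mass 379.259 g/mol; 12×15.999 = 191.988 g → 50.62 wt%.
Difference = 44.45 − 50.62 = -6.17 percentage points.

-6.17 percentage points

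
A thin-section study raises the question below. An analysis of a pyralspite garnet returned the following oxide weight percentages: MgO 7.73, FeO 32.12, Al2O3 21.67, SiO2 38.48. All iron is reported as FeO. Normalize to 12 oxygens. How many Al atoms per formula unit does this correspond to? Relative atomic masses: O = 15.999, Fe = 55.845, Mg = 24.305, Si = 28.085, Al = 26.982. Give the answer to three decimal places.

MgO: 7.73/40.304 = 0.19179 mol → 0.19179 mol Mg, 0.19179 mol O.
FeO: 32.12/71.844 = 0.44708 mol → 0.44708 mol Fe, 0.44708 mol O.
Al2O3: 21.67/101.961 = 0.21253 mol → 0.42506 mol Al, 0.63759 mol O.
SiO2: 38.48/60.083 = 0.64045 mol → 0.64045 mol Si, 1.28090 mol O.
Total oxygen = 2.55736 mol. Normalization factor = 12/2.55736 = 4.69234.
Al per 12 O = 0.42506 × 4.69234 = 1.995.

1.995 Al apfu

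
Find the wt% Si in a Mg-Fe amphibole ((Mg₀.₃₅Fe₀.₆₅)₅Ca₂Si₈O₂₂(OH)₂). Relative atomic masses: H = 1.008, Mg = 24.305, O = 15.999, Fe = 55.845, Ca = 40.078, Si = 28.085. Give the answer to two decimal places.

24.56 wt%

Formula mass = 1.75*24.305 + 3.25*55.845 + 2*40.078 + 8*28.085 + 24*15.999 + 2*1.008 = 914.858 g/mol, of which 224.680 g is Si.
So Si makes up 224.680/914.858 = 0.2456 of the mass, i.e. 24.56%.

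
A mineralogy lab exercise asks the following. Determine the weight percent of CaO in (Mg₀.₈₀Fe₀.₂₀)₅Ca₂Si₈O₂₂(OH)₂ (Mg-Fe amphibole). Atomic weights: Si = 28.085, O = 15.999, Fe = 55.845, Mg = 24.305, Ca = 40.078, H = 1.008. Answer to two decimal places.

13.29 wt%

Molar mass of (Mg₀.₈₀Fe₀.₂₀)₅Ca₂Si₈O₂₂(OH)₂ = 4*24.305 + 1*55.845 + 2*40.078 + 8*28.085 + 24*15.999 + 2*1.008 = 843.893 g/mol.
Each formula unit contains 2 Ca, equivalent to 2/1 = 2.0000 mol CaO.
M(CaO) = 1×40.078 + 1×15.999 = 56.077 g/mol.
Mass of CaO per formula unit = 2.0000 × 56.077 = 112.154 g.
CaO wt% = 112.154 / 843.893 × 100 = 13.29%.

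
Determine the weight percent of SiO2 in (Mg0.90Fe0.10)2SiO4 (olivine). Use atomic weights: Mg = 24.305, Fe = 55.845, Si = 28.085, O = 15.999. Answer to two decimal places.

40.87 wt%

M((Mg0.90Fe0.10)2SiO4) = 146.999 g/mol; M(SiO2) = 60.083 g/mol.
Moles SiO2 per formula unit = 1 Si ÷ 1 = 1.0000.
SiO2 fraction = (1.0000 × 60.083) / 146.999 = 60.083/146.999 = 0.4087.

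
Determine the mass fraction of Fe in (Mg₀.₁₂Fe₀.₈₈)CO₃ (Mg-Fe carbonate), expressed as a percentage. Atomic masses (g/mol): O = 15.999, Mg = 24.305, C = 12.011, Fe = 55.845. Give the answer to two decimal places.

Formula mass = 0.12*24.305 + 0.88*55.845 + 1*12.011 + 3*15.999 = 112.068 g/mol, of which 49.144 g is Fe.
So Fe makes up 49.144/112.068 = 0.4385 of the mass, i.e. 43.85%.

43.85 weight percent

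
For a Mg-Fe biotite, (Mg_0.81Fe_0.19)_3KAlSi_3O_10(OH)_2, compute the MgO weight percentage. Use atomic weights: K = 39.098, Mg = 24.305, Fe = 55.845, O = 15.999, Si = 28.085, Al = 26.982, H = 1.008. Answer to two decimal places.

Formula mass = 435.232 g/mol.
2.43 Mg → 2.4300 mol MgO per formula unit; M(MgO) = 40.304, so MgO mass = 97.939 g.
97.939/435.232 × 100 = 22.50 wt%.

22.50 wt%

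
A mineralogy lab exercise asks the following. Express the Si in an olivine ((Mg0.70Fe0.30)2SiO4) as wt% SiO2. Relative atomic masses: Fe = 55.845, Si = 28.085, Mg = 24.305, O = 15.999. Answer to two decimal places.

Formula mass = 159.615 g/mol.
1 Si → 1.0000 mol SiO2 per formula unit; M(SiO2) = 60.083, so SiO2 mass = 60.083 g.
60.083/159.615 × 100 = 37.64 wt%.

37.64 wt%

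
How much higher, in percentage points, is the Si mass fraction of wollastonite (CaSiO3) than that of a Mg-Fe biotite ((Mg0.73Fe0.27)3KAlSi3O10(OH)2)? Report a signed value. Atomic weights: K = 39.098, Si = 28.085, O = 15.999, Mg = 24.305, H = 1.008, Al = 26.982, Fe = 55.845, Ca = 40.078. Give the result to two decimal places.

5.15 percentage points

M(CaSiO3) = 116.160 g/mol, so wt% Si = 28.085/116.160 × 100 = 24.18%.
M((Mg0.73Fe0.27)3KAlSi3O10(OH)2) = 442.801 g/mol, so wt% Si = 84.255/442.801 × 100 = 19.03%.
24.18 − 19.03 = 5.15 pp.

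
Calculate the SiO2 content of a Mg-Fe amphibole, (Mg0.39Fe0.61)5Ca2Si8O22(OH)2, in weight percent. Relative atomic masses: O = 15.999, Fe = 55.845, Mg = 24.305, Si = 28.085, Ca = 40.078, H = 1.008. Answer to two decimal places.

52.90 wt%

M((Mg0.39Fe0.61)5Ca2Si8O22(OH)2) = 908.550 g/mol; M(SiO2) = 60.083 g/mol.
Moles SiO2 per formula unit = 8 Si ÷ 1 = 8.0000.
SiO2 fraction = (8.0000 × 60.083) / 908.550 = 480.664/908.550 = 0.5290.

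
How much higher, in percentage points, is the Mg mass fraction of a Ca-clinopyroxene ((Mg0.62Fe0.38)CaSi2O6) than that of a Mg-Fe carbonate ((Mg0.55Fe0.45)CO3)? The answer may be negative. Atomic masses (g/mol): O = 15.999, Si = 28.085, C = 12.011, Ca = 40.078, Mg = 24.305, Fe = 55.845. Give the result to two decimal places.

-6.98 percentage points

Mg in (Mg0.62Fe0.38)CaSi2O6: molar mass 228.532 g/mol; 0.62×24.305 = 15.069 g → 6.59 wt%.
Mg in (Mg0.55Fe0.45)CO3: molar mass 98.506 g/mol; 0.55×24.305 = 13.368 g → 13.57 wt%.
Difference = 6.59 − 13.57 = -6.98 percentage points.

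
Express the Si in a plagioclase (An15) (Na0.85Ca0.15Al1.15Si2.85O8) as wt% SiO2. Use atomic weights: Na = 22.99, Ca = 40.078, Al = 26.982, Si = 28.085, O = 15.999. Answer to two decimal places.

Molar mass of Na0.85Ca0.15Al1.15Si2.85O8 = 0.85*22.99 + 0.15*40.078 + 1.15*26.982 + 2.85*28.085 + 8*15.999 = 264.617 g/mol.
Each formula unit contains 2.85 Si, equivalent to 2.85/1 = 2.8500 mol SiO2.
M(SiO2) = 1×28.085 + 2×15.999 = 60.083 g/mol.
Mass of SiO2 per formula unit = 2.8500 × 60.083 = 171.237 g.
SiO2 wt% = 171.237 / 264.617 × 100 = 64.71%.

64.71 wt%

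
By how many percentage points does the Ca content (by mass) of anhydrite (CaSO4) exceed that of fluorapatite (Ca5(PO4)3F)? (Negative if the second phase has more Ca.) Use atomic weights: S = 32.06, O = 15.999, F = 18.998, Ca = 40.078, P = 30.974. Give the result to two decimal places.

Ca in CaSO4: molar mass 136.134 g/mol; 1×40.078 = 40.078 g → 29.44 wt%.
Ca in Ca5(PO4)3F: molar mass 504.298 g/mol; 5×40.078 = 200.390 g → 39.74 wt%.
Difference = 29.44 − 39.74 = -10.30 percentage points.

-10.30 percentage points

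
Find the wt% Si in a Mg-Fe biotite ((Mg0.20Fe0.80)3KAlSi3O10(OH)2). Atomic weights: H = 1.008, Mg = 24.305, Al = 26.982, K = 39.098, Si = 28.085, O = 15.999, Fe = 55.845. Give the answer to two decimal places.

17.09 mass %

Formula mass = 0.60×24.305 + 2.40×55.845 + 1×39.098 + 1×26.982 + 3×28.085 + 12×15.999 + 2×1.008 = 492.950 g/mol, of which 84.255 g is Si.
So Si makes up 84.255/492.950 = 0.1709 of the mass, i.e. 17.09%.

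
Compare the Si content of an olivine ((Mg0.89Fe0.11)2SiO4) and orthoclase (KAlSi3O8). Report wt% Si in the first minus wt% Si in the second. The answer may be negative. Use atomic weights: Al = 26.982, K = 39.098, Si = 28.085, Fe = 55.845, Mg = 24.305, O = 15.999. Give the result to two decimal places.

-11.25 percentage points

First mineral: 28.085 g Si in 147.630 g formula = 19.02 wt% Si.
Second mineral: 84.255 g Si in 278.327 g formula = 30.27 wt% Si.
19.02% − 30.27% gives a difference of -11.25 percentage points.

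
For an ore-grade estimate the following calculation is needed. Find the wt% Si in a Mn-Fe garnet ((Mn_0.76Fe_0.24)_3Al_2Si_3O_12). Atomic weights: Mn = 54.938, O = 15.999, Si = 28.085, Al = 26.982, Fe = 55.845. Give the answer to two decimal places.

17.00 mass %

Formula mass = 2.28·54.938 + 0.72·55.845 + 2·26.982 + 3·28.085 + 12·15.999 = 495.674 g/mol, of which 84.255 g is Si.
So Si makes up 84.255/495.674 = 0.1700 of the mass, i.e. 17.00%.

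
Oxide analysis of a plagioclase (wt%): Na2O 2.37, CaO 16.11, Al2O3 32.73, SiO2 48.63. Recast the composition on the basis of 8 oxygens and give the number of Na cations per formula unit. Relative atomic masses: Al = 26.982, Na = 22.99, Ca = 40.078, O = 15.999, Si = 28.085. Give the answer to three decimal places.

0.210 Na apfu

Na2O (M=61.979): mol = 0.03824; Na = 0.07648, O = 0.03824.
CaO (M=56.077): mol = 0.28728; Ca = 0.28728, O = 0.28728.
Al2O3 (M=101.961): mol = 0.32101; Al = 0.64202, O = 0.96303.
SiO2 (M=60.083): mol = 0.80938; Si = 0.80938, O = 1.61876.
ΣO = 2.90731; factor = 8/ΣO = 2.75168.
Na apfu = 0.07648 × 2.75168 = 0.210.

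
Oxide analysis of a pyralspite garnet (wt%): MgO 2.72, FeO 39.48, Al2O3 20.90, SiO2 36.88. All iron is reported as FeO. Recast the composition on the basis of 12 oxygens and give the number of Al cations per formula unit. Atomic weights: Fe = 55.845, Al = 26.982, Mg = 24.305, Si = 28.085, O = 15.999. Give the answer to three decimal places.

2.000 Al apfu

MgO (M=40.304): mol = 0.06749; Mg = 0.06749, O = 0.06749.
FeO (M=71.844): mol = 0.54952; Fe = 0.54952, O = 0.54952.
Al2O3 (M=101.961): mol = 0.20498; Al = 0.40996, O = 0.61494.
SiO2 (M=60.083): mol = 0.61382; Si = 0.61382, O = 1.22764.
ΣO = 2.45959; factor = 12/ΣO = 4.87886.
Al apfu = 0.40996 × 4.87886 = 2.000.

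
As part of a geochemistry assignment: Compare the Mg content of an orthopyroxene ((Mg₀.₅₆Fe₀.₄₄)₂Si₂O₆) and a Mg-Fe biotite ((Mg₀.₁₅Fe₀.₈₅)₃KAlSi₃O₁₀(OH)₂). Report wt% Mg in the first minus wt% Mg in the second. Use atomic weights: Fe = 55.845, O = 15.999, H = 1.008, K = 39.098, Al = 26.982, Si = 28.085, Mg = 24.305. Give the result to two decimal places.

First mineral: 27.222 g Mg in 228.529 g formula = 11.91 wt% Mg.
Second mineral: 10.937 g Mg in 497.681 g formula = 2.20 wt% Mg.
11.91% − 2.20% gives a difference of 9.71 percentage points.

9.71 percentage points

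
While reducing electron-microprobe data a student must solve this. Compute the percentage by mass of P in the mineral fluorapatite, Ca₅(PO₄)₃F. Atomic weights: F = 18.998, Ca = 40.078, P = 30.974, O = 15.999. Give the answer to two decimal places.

18.43 wt%

Formula mass = 5*40.078 + 3*30.974 + 12*15.999 + 1*18.998 = 504.298 g/mol, of which 92.922 g is P.
So P makes up 92.922/504.298 = 0.1843 of the mass, i.e. 18.43%.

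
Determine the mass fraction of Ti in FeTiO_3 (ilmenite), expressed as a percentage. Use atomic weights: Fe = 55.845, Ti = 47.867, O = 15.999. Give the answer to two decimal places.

Formula mass = 1·55.845 + 1·47.867 + 3·15.999 = 151.709 g/mol, of which 47.867 g is Ti.
So Ti makes up 47.867/151.709 = 0.3155 of the mass, i.e. 31.55%.

31.55 weight percent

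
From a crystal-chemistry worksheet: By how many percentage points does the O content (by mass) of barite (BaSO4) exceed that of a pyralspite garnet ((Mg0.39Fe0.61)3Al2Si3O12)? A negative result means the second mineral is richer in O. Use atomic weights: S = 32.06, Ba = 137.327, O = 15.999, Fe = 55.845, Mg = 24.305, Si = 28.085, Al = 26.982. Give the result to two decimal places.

-14.24 percentage points

First mineral: 63.996 g O in 233.383 g formula = 27.42 wt% O.
Second mineral: 191.988 g O in 460.840 g formula = 41.66 wt% O.
27.42% − 41.66% gives a difference of -14.24 percentage points.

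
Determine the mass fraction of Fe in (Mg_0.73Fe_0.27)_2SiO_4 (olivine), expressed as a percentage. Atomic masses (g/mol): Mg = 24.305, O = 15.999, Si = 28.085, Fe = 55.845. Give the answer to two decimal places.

19.12 wt%

Molar mass of (Mg_0.73Fe_0.27)_2SiO_4: 1.46·24.305 + 0.54·55.845 + 1·28.085 + 4·15.999 = 157.723 g/mol.
Mass of Fe per formula unit: 0.54 × 55.845 = 30.156 g.
Weight fraction Fe = 30.156 / 157.723 = 0.1912.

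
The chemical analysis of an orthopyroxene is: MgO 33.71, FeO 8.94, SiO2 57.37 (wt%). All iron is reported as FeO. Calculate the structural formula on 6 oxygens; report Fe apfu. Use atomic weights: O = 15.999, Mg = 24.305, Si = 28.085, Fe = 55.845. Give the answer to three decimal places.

0.260 Fe apfu

MgO (M=40.304): mol = 0.83639; Mg = 0.83639, O = 0.83639.
FeO (M=71.844): mol = 0.12444; Fe = 0.12444, O = 0.12444.
SiO2 (M=60.083): mol = 0.95485; Si = 0.95485, O = 1.90970.
ΣO = 2.87053; factor = 6/ΣO = 2.09021.
Fe apfu = 0.12444 × 2.09021 = 0.260.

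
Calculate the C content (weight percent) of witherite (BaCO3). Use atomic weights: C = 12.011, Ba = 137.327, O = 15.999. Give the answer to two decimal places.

Molar mass of BaCO3: 1·137.327 + 1·12.011 + 3·15.999 = 197.335 g/mol.
Mass of C per formula unit: 1 × 12.011 = 12.011 g.
Weight fraction C = 12.011 / 197.335 = 0.0609.

6.09 weight percent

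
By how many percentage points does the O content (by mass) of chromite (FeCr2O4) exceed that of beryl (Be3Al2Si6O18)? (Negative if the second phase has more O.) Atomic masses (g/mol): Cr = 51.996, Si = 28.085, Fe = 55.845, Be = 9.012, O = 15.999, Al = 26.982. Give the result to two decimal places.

First mineral: 63.996 g O in 223.833 g formula = 28.59 wt% O.
Second mineral: 287.982 g O in 537.492 g formula = 53.58 wt% O.
28.59% − 53.58% gives a difference of -24.99 percentage points.

-24.99 percentage points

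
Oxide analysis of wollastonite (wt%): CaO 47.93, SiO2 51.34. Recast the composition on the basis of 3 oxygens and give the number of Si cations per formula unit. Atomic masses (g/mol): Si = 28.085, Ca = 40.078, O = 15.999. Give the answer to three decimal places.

1.000 Si apfu

CaO: 47.93/56.077 = 0.85472 mol → 0.85472 mol Ca, 0.85472 mol O.
SiO2: 51.34/60.083 = 0.85448 mol → 0.85448 mol Si, 1.70896 mol O.
Total oxygen = 2.56368 mol. Normalization factor = 3/2.56368 = 1.17019.
Si per 3 O = 0.85448 × 1.17019 = 1.000.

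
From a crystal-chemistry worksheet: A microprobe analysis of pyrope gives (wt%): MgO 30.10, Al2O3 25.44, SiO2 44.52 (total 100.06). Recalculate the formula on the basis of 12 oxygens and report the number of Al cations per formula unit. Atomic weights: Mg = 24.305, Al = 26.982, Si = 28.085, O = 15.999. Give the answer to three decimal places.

2.011 Al apfu

MgO: 30.10/40.304 = 0.74682 mol → 0.74682 mol Mg, 0.74682 mol O.
Al2O3: 25.44/101.961 = 0.24951 mol → 0.49902 mol Al, 0.74853 mol O.
SiO2: 44.52/60.083 = 0.74097 mol → 0.74097 mol Si, 1.48194 mol O.
Total oxygen = 2.97729 mol. Normalization factor = 12/2.97729 = 4.03051.
Al per 12 O = 0.49902 × 4.03051 = 2.011.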